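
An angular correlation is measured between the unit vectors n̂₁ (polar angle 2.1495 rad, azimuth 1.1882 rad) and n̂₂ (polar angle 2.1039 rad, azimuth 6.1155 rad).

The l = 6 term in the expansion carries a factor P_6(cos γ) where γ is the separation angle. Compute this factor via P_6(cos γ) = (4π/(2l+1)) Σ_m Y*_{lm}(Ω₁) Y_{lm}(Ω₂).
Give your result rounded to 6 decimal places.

0.320200

Summing Y*_{l m}(θ₁,φ₁)·Y_{l m}(θ₂,φ₂) over m ∈ [−6, 6]; prefactor 4π/(2·6+1) = 0.966644:
  m=-6: Y*=+0.110257+0.124505i  Y=+0.105493+0.166526i  product -0.009102+0.031495i
  m=-5: Y*=-0.354559+0.126293i  Y=-0.269432-0.299637i  product +0.133372+0.072212i
  m=-4: Y*=+0.016218-0.401097i  Y=+0.283081+0.224614i  product +0.094683-0.109900i
  m=-3: Y*=+0.055386+0.024934i  Y=+0.029451+0.016206i  product +0.001227+0.001632i
  m=-2: Y*=+0.235680-0.226344i  Y=-0.330235-0.115099i  product -0.103882+0.047620i
  m=-1: Y*=+0.071919+0.178713i  Y=+0.097244+0.016461i  product +0.004052+0.018563i
  m=+0: Y*=+0.280052-0.000000i  Y=+0.323329+0.000000i  product +0.090549+0.000000i
  m=+1: Y*=-0.071919+0.178713i  Y=-0.097244+0.016461i  product +0.004052-0.018563i
  m=+2: Y*=+0.235680+0.226344i  Y=-0.330235+0.115099i  product -0.103882-0.047620i
  m=+3: Y*=-0.055386+0.024934i  Y=-0.029451+0.016206i  product +0.001227-0.001632i
  m=+4: Y*=+0.016218+0.401097i  Y=+0.283081-0.224614i  product +0.094683+0.109900i
  m=+5: Y*=+0.354559+0.126293i  Y=+0.269432-0.299637i  product +0.133372-0.072212i
  m=+6: Y*=+0.110257-0.124505i  Y=+0.105493-0.166526i  product -0.009102-0.031495i
Σ over m = +0.331249+0.000000i; ×(4π/13) → +0.320200+0.000000i. Real part: 0.320200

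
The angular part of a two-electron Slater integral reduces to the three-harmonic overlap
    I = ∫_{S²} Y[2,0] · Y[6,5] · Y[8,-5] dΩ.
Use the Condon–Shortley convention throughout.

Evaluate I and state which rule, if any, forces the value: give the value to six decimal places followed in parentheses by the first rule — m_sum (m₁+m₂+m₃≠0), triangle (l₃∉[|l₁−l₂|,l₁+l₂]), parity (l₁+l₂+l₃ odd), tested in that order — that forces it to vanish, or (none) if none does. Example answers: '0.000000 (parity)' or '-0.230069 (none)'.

Checks pass: Σm=0; 16 even; l₃=8∈[4,8].
(2·2+1)(2·6+1)(2·8+1) = 1105
Δ: 0! 4! 12! / 17! → 1/30940
sum: t=0:+1/2073600 = 1/2073600
3j²(2 6 8; 0 0 0) = Δ·Π!·Σ² = 28/1105  (sign +1)
sum: t=0:+1/159667200 = 1/159667200
3j²(2 6 8; 0 5 -5) = Δ·Π!·Σ² = 9/1190  (sign -1)
combine: 4πI² = 1105·28/1105·9/1190 = 18/85
take √, sign -1: I = -0.12981410
No selection rule forces the value: the integral is nonzero (none).

-0.129814 (none)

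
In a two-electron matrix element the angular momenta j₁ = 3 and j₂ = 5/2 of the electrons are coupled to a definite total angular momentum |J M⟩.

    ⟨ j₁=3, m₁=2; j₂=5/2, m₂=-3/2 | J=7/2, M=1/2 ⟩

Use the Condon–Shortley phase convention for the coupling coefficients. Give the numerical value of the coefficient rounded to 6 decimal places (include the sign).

triangle: 2!·4!·3!/10! = 288/3628800
(j±m)!: 5!·1!·1!·4!·4!·3! = 414720
prefactor² = (2J+1)·Δ·N² = 9216/35
  k=0: +1/(0!·2!·1!·1!·3!·2!) = 1/24
  k=1: −1/(1!·1!·0!·0!·4!·3!) = -1/144
Σ = 5/144  ⇒  CG² = 9216/35·(5/144)² = 20/63
CG = +√(20/63) = +0.563436

+√(20/63) ≈ +0.563436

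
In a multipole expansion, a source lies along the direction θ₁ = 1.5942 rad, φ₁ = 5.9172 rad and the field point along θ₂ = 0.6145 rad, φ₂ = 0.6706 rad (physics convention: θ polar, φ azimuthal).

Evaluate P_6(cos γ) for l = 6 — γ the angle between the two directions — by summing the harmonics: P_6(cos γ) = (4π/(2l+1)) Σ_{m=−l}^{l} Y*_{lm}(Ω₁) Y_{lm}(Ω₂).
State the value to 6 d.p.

0.076081

Summing Y*_{l m}(θ₁,φ₁)·Y_{l m}(θ₂,φ₂) over m ∈ [−6, 6]; prefactor 4π/(2·6+1) = 0.966644:
  m=-6: Y*=-0.28223 - 0.39109j  Y=-0.01128 + 0.01370j  product 0.00854 + 0.00054j
  m=-5: Y*=0.01002 + 0.03780j  Y=-0.08517 + 0.01828j  product -0.00154 - 0.00304j
  m=-4: Y*=-0.03778 + 0.35222j  Y=-0.22417 - 0.11084j  product 0.04751 - 0.07477j
  m=-3: Y*=0.02077 - 0.04060j  Y=-0.18911 - 0.40065j  product -0.02019 - 0.00064j
  m=-2: Y*=0.23975 - 0.21541j  Y=0.09094 - 0.38909j  product -0.06201 - 0.11287j
  m=-1: Y*=-0.04485 + 0.01719j  Y=-0.04871 + 0.03864j  product 0.00152 - 0.00257j
  m=+0: Y*=-0.31420 + 0.00000j  Y=-0.41713 + 0.00000j  product 0.13106 + 0.00000j
  m=+1: Y*=0.04485 + 0.01719j  Y=0.04871 + 0.03864j  product 0.00152 + 0.00257j
  m=+2: Y*=0.23975 + 0.21541j  Y=0.09094 + 0.38909j  product -0.06201 + 0.11287j
  m=+3: Y*=-0.02077 - 0.04060j  Y=0.18911 - 0.40065j  product -0.02019 + 0.00064j
  m=+4: Y*=-0.03778 - 0.35222j  Y=-0.22417 + 0.11084j  product 0.04751 + 0.07477j
  m=+5: Y*=-0.01002 + 0.03780j  Y=0.08517 + 0.01828j  product -0.00154 + 0.00304j
  m=+6: Y*=-0.28223 + 0.39109j  Y=-0.01128 - 0.01370j  product 0.00854 - 0.00054j
Σ over m = 0.07871 - 0.00000j; ×(4π/13) → 0.07608 - 0.00000j. Real part: 0.076081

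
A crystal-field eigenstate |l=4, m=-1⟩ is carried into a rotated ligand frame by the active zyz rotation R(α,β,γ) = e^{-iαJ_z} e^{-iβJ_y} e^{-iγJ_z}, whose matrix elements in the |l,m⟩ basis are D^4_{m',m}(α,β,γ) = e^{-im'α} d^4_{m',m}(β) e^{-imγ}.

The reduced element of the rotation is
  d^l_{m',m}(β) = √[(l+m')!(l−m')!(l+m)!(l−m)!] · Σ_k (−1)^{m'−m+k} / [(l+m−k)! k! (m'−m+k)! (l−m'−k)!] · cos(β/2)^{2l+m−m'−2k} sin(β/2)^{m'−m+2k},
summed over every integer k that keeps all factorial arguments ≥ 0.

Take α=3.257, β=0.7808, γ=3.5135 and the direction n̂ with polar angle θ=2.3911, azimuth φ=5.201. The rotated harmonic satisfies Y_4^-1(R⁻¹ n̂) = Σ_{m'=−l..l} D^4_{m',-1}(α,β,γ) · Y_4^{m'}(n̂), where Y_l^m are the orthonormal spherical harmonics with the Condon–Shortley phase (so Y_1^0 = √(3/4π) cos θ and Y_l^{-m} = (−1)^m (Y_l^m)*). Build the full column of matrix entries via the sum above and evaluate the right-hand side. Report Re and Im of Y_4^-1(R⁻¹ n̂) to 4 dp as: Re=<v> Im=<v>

Need the full column D^4_{m',-1} for m'=−4..4 at α=3.2570, β=0.7808, γ=3.5135.
cos(β/2)=0.924757, sin(β/2)=0.380558
d^4_{-4,-1}: single k=3 term ⇒ +0.278930;  D = -0.187514-0.206496i
d^4_{-3,-1}: k∈[2..3] ⇒ +0.718916 -0.202915 = +0.516001;  D = +0.388568+0.339517i
d^4_{-2,-1}: k∈[1..3] ⇒ +0.933793 -0.790693 +0.089270 = +0.232370;  D = -0.191425-0.131727i
d^4_{-1,-1}: k∈[0..3] ⇒ +0.534836 -1.358624 +0.460168 -0.025977 = -0.389596;  D = -0.344245-0.182430i
d^4_{0,-1}: k∈[0..3] ⇒ -0.984304 +1.000156 -0.169377 +0.004781 = -0.148744;  D = +0.138576+0.054053i
d^4_{1,-1}: k∈[0..3] ⇒ +0.905749 -0.460168 +0.038965 -0.000440 = +0.484106;  D = +0.468268+0.122816i
d^4_{2,-1}: k∈[0..2] ⇒ -0.527129 +0.133905 -0.004535 = -0.397760;  D = +0.393807+0.055935i
d^4_{3,-1}: k∈[0..1] ⇒ +0.202915 -0.020618 = +0.182297;  D = +0.182237+0.004682i
d^4_{4,-1}: single k=0 term ⇒ -0.047237;  D = +0.047047-0.004233i
Y_4^{m'}(θ=2.3911,φ=5.201) and Σ D·Y over m':
  (-0.1875-0.2065i)·(-0.0358-0.0888i)  (+0.3886+0.3395i)·(+0.2888+0.0304i)  (-0.1914-0.1317i)·(-0.2388+0.3539i)  (-0.3442-0.1824i)·(-0.0824-0.1550i)  (+0.1386+0.0541i)·(-0.3209+0.0000i)  (+0.4683+0.1228i)·(+0.0824-0.1550i)  (+0.3938+0.0559i)·(-0.2388-0.3539i)  (+0.1822+0.0047i)·(-0.2888+0.0304i)  (+0.0470-0.0042i)·(-0.0358+0.0888i)
Y_4^-1(R⁻¹ n̂) = +0.067544-0.058012i

Re=0.0675 Im=-0.0580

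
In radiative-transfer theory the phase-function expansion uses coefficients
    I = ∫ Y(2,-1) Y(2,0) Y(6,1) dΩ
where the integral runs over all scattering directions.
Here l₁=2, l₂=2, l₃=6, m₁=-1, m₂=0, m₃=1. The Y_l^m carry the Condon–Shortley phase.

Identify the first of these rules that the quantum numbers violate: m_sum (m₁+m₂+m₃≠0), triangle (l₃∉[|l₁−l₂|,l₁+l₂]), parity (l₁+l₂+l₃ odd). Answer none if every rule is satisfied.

triangle

azimuthal sum: -1 + 0 + 1 = 0  ✓
l₃ must lie in [0,4]; have l₃=6  ✗
L = 2 + 2 + 6 = 10 (even)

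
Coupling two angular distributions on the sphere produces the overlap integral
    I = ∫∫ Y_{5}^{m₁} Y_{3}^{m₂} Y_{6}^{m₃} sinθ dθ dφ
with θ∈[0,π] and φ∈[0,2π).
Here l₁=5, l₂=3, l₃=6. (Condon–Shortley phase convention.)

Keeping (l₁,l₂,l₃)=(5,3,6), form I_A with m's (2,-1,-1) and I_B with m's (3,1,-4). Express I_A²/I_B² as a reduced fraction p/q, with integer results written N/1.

1/2

Same 5,3,6: normalisation and zero-m 3j drop out of the ratio.
A: Δ: 2! 8! 4! / 15! → 1/675675; sum: t=0:+1/5760 t=1:−1/8640 t=2:+1/241920 = 1/16128; 3j²(5 3 6; 2 -1 -1) = Δ·Π!·Σ² = 5/1001  (sign -1)
B: Δ: 2! 8! 4! / 15! → 1/675675; sum: t=0:+1/69120 t=1:−1/30240 t=2:+1/322560 = -1/64512; 3j²(5 3 6; 3 1 -4) = Δ·Π!·Σ² = 10/1001  (sign -1)
I_A²/I_B² = (5/1001)/(10/1001) = 1/2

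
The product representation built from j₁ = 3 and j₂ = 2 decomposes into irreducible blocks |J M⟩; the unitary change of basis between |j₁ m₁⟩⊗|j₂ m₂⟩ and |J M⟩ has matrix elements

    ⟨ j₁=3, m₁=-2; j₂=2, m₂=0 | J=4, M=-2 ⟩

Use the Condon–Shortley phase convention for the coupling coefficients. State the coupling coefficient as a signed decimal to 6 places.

−√(12/35) = -0.585540

√[9·1!5!3!/10! · 1!5!2!2!2!6!] = √(8640/7)
  +(−1)^0/∏(0,1,5,2,0,1)! = 1/240  (running 1/240)
  +(−1)^1/∏(1,0,4,1,1,2)! = -1/48  (running -1/60)
⟨..|..⟩ = √(8640/7)·(-1/60) = -0.585540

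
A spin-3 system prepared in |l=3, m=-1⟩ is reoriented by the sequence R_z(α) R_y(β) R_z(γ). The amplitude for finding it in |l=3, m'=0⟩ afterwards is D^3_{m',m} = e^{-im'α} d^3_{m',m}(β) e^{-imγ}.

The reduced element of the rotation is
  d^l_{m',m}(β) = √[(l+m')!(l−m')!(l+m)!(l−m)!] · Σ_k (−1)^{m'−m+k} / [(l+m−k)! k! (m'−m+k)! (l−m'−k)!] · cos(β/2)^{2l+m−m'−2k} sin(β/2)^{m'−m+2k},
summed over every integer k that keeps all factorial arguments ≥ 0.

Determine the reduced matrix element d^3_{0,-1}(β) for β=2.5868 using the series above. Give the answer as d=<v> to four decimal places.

d^3_{0,-1}(β=2.5868) via the finite sum:
c=cos(2.586800/2)=0.273852, s=sin(2.586800/2)=0.961772; N=√[6·6·2·24]=41.569219
Admissible k: 0..2 (factorial args all ≥0)
  k=0: (−1)^1·41.5692/(12)·0.2739^5·0.9618^1 = -0.005132
  k=1: (−1)^2·41.5692/(4)·0.2739^3·0.9618^3 = +0.189879
  k=2: (−1)^3·41.5692/(12)·0.2739^1·0.9618^5 = -0.780670
d^3_{0,-1}(2.5868) = -0.005132 +0.189879 -0.780670 = -0.595922

d=-0.5959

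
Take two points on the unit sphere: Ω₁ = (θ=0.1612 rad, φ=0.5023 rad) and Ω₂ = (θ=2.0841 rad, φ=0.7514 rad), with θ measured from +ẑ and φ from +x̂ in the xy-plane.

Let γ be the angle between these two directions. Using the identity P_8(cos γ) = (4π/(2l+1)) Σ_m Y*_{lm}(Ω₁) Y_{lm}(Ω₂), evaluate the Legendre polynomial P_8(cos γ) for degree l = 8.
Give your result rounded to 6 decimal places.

Term-by-term m-sum for l=8 (normalisation 4π/17 = 0.739198):
  m=-8: (-0.000000, -0.000000) × (0.164647, 0.045920) = (-0.000000, -0.000000)  (running Σ = (-0.000000, -0.000000))
  m=-7: (-0.000005, -0.000002) × (-0.200602, -0.329099) = (0.000000, 0.000002)  (running Σ = (0.000000, 0.000002))
  m=-6: (-0.000087, 0.000011) × (-0.087209, 0.421573) = (0.000003, -0.000038)  (running Σ = (0.000003, -0.000036))
  m=-5: (-0.000802, 0.000585) × (0.100930, -0.071357) = (-0.000039, 0.000116)  (running Σ = (-0.000036, 0.000081))
  m=-4: (-0.003561, 0.007595) × (0.287591, 0.039353) = (-0.001323, 0.002044)  (running Σ = (-0.001359, 0.002125))
  m=-3: (0.003343, 0.052246) × (-0.179369, -0.220272) = (0.010909, -0.010108)  (running Σ = (0.009550, -0.007983))
  m=-2: (0.123259, 0.193921) × (0.010769, -0.158133) = (0.031993, -0.017403)  (running Σ = (0.041542, -0.025386))
  m=-1: (0.547565, 0.300774) × (-0.232772, 0.217459) = (-0.192864, 0.049061)  (running Σ = (-0.151321, 0.023676))
  m=0: (0.678979, -0.000000) × (-0.113959, 0.000000) = (-0.077375, 0.000000)  (running Σ = (-0.228697, 0.023676))
  m=1: (-0.547565, 0.300774) × (0.232772, 0.217459) = (-0.192864, -0.049061)  (running Σ = (-0.421560, -0.025386))
  m=2: (0.123259, -0.193921) × (0.010769, 0.158133) = (0.031993, 0.017403)  (running Σ = (-0.389568, -0.007983))
  m=3: (-0.003343, 0.052246) × (0.179369, -0.220272) = (0.010909, 0.010108)  (running Σ = (-0.378659, 0.002125))
  m=4: (-0.003561, -0.007595) × (0.287591, -0.039353) = (-0.001323, -0.002044)  (running Σ = (-0.379982, 0.000081))
  m=5: (0.000802, 0.000585) × (-0.100930, -0.071357) = (-0.000039, -0.000116)  (running Σ = (-0.380021, -0.000036))
  m=6: (-0.000087, -0.000011) × (-0.087209, -0.421573) = (0.000003, 0.000038)  (running Σ = (-0.380018, 0.000002))
  m=7: (0.000005, -0.000002) × (0.200602, -0.329099) = (0.000000, -0.000002)  (running Σ = (-0.380018, -0.000000))
  m=8: (-0.000000, 0.000000) × (0.164647, -0.045920) = (-0.000000, 0.000000)  (running Σ = (-0.380018, -0.000000))
Total Σ_m = (-0.380018, -0.000000). Multiply by 0.739198: (-0.280909, -0.000000). P_8(cos γ) = -0.280909

-0.280909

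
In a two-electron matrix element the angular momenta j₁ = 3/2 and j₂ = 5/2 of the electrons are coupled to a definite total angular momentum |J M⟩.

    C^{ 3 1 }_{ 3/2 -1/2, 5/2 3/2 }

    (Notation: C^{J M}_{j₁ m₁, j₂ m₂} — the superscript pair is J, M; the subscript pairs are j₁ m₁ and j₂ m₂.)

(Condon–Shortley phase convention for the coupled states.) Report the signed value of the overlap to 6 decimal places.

−√(49/120) ≈ -0.639010

j₁+j₂−J=1  J+j₁−j₂=2  J−j₁+j₂=4  j₁+j₂+J+1=8
(j₁±m₁, j₂±m₂, J±M) = (1,2,4,1,4,2)
P² = 96/5
sum k=0..1:
  [0] +1/48 = 1/48
  [1] −1/6 = -1/6
S = -7/48
C² = P²·S² = 49/120 ; C = -0.639010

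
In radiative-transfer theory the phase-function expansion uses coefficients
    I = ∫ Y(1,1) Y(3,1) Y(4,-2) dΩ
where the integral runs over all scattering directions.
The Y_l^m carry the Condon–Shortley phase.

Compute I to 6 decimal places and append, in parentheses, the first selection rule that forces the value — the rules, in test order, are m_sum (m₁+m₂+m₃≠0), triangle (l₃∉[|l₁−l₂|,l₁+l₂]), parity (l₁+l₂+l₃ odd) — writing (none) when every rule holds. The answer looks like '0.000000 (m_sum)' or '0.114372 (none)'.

Rules hold: Σm=0, L=8 even, 2≤4≤4.
N = 3·7·9 = 189
Δ = 0!·2!·6!/9! = 1/252
Racah Σ t=0..0: t=0:+1/36 = 1/36
⇒ 3j(1 3 4; 0 0 0)² = 4/63, sgn +1
Racah Σ t=0..0: t=0:+1/96 = 1/96
⇒ 3j(1 3 4; 1 1 -2)² = 5/84, sgn +1
4πI² = N·(3j₀)²·(3jₘ)² = 5/7
I = +1·√(0.714286/4π) = 0.23841361
No selection rule forces the value: the integral is nonzero (none).

0.238414 (none)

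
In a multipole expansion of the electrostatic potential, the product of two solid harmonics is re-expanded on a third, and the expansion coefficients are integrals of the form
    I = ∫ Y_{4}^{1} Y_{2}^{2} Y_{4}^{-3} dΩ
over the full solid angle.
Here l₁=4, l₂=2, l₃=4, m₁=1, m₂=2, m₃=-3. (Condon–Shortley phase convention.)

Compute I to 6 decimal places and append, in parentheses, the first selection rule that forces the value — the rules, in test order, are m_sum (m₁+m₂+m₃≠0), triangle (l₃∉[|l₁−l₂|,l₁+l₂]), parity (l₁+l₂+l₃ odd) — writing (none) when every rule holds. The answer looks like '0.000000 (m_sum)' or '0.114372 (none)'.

0.159270 (none)

Rules hold: Σm=0, L=10 even, 2≤4≤6.
N = 9·5·9 = 405
Δ = 2!·6!·2!/11! = 1/13860
Racah Σ t=0..2: t=0:+1/192 t=1:−1/36 t=2:+1/192 = -5/288
⇒ 3j(4 2 4; 0 0 0)² = 20/693, sgn -1
Racah Σ t=2..2: t=2:+1/480 = 1/480
⇒ 3j(4 2 4; 1 2 -3)² = 3/110, sgn -1
4πI² = N·(3j₀)²·(3jₘ)² = 270/847
I = +1·√(0.318772/4π) = 0.15927046
No selection rule forces the value: the integral is nonzero (none).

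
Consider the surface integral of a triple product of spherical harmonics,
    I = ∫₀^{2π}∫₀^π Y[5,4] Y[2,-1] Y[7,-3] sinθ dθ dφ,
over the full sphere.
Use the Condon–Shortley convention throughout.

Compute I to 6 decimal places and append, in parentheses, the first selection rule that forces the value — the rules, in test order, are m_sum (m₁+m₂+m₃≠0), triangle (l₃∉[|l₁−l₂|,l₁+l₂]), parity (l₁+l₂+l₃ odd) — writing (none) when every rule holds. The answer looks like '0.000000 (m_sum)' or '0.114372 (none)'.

-0.071671 (none)

m-sum 0 ✓  L=14 even ✓  3≤7≤7 ✓
Π(2lᵢ+1) = 11×5×15 = 825
triangle coeff Δ(5,2,7) = 1/15015
Σ_t [0,0]: t=0:+1/57600 = 1/57600
(3j)²=21/715 [(5 2 7; 0 0 0)], sign=-1
Σ_t [0,0]: t=0:+1/2177280 = 1/2177280
(3j)²=8/3003 [(5 2 7; 4 -1 -3)], sign=+1
⇒ 4πI² = 120/1859
I = (-1)√(120/1859/(4π)) = -0.07167142
No selection rule forces the value: the integral is nonzero (none).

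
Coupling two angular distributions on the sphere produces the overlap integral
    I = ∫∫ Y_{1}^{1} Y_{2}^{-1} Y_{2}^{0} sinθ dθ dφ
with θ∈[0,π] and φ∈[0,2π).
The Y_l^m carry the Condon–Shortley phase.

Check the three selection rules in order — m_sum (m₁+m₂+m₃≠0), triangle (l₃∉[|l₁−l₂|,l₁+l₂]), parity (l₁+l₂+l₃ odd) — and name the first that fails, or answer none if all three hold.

m₁+m₂+m₃ = 1 − 1 + 0 = 0  ✓
triangle: |1−2|=1 ≤ l₃=2 ≤ 1+2=3  ✓
parity: l₁+l₂+l₃ = 5 is odd  ✗

parity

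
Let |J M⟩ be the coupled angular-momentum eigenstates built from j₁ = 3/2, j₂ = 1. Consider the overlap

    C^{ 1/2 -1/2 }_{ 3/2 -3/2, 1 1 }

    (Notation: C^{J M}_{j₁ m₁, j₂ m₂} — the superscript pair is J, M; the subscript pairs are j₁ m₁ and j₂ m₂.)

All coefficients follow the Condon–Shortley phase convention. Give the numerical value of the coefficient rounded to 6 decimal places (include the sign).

+√(1/2) = +0.707107

j₁+j₂−J=2  J+j₁−j₂=1  J−j₁+j₂=0  j₁+j₂+J+1=4
(j₁±m₁, j₂±m₂, J±M) = (0,3,2,0,0,1)
P² = 2
sum k=2..2:
  [2] +1/2 = 1/2
S = 1/2
C² = P²·S² = 1/2 ; C = +0.707107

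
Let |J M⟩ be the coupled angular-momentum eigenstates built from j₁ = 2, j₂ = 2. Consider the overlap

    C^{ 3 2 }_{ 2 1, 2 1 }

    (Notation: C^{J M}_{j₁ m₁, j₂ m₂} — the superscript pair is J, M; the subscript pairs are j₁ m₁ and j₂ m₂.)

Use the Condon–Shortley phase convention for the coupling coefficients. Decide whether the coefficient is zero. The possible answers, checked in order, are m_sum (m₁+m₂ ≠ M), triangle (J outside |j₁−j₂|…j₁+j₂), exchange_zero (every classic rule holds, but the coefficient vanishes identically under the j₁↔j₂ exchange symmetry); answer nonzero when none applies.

exchange_zero

m-sum: m₁+m₂ = 1+1 = 2, M = 2  ✓
triangle: |j₁−j₂| = 0 ≤ J = 3 ≤ j₁+j₂ = 4  ✓
exchange: j₁=j₂ and m₁=m₂, and (−1)^(j₁+j₂−J) = (−1)^1 = −1 forces ⟨j₁m₁;j₂m₂|JM⟩ = −⟨j₂m₂;j₁m₁|JM⟩ = −⟨j₁m₁;j₂m₂|JM⟩ ⇒ the coefficient vanishes identically
Racah sum check: Σ_k collapses to 0 ⇒ CG = 0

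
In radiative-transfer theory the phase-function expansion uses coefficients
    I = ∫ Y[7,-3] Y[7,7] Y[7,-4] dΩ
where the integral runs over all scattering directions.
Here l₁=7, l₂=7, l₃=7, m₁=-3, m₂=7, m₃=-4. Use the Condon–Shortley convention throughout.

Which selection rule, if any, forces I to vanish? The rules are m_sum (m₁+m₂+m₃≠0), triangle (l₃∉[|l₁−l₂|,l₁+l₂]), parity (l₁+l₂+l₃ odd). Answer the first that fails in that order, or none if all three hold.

Σmᵢ = 0  ✓
l₃∈[|l₁−l₂|,l₁+l₂]=[0,14], have l₃=7  ✓
Σlᵢ = 21 ⇒ odd  ✗

parity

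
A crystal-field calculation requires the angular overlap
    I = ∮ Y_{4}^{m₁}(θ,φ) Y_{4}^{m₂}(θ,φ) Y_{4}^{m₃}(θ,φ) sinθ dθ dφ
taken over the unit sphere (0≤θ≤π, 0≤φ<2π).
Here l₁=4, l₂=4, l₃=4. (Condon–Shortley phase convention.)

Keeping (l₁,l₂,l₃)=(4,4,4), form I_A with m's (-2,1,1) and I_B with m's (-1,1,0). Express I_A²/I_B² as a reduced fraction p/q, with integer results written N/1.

Shared (l₁,l₂,l₃)=(4,4,4): N and (l;000)² cancel in I_A²/I_B².
A: Δ = 4!·4!·4!/13! = 1/450450; Racah Σ t=2..4: t=2:+1/576 t=3:−1/144 t=4:+1/576 = -1/288; ⇒ 3j(4 4 4; -2 1 1)² = 20/1001, sgn +1
B: Δ = 4!·4!·4!/13! = 1/450450; Racah Σ t=1..4: t=1:−1/3456 t=2:+1/144 t=3:−1/96 t=4:+1/864 = -1/384; ⇒ 3j(4 4 4; -1 1 0)² = 9/2002, sgn -1
I_A²/I_B² = (20/1001)/(9/2002) = 40/9

40/9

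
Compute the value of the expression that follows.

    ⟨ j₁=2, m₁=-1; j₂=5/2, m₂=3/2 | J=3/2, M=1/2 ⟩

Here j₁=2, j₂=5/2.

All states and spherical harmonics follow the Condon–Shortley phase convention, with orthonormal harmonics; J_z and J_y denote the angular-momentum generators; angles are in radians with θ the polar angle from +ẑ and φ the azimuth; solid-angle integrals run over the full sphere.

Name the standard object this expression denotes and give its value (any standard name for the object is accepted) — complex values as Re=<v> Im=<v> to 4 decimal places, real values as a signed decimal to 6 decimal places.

Clebsch–Gordan coefficient, +√(2/105) ≈ +0.138013

This is a Clebsch–Gordan (vector-coupling) coefficient.
j₁+j₂−J=3  J+j₁−j₂=1  J−j₁+j₂=2  j₁+j₂+J+1=7
(j₁±m₁, j₂±m₂, J±M) = (1,3,4,1,2,1)
P² = 96/35
sum k=2..3:
  [2] +1/4 = 1/4
  [3] −1/6 = -1/6
S = 1/12
C² = P²·S² = 2/105 ; C = +0.138013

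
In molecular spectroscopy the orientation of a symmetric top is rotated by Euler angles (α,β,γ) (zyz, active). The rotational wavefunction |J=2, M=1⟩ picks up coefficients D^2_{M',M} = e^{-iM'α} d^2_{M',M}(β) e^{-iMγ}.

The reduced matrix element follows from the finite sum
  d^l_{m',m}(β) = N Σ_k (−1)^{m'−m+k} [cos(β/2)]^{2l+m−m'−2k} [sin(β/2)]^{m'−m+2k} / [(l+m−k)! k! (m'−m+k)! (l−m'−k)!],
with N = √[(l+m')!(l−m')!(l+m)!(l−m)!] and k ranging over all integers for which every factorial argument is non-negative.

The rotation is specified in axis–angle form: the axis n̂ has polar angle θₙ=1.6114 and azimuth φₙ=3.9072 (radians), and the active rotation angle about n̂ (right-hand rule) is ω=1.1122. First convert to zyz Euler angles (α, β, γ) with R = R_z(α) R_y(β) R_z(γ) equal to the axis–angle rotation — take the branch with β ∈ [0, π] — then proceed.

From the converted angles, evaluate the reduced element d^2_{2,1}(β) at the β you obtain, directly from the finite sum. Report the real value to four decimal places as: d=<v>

Axis–angle → zyz. n̂ = (sinθₙcosφₙ, sinθₙsinφₙ, cosθₙ) = (-0.720367, -0.692404, -0.040593), ω = 1.1122.
R = I cosω + sinω [n̂]ₓ + (1−cosω) n̂n̂ᵀ gives
  R = [+0.731894, +0.314376, -0.604564; +0.241580, +0.709877, +0.661599; +0.637158, -0.630271, +0.443608]
β = atan2(√(R₁₃²+R₂₃²), R₃₃) = 1.111176; α = atan2(R₂₃, R₁₃) mod 2π = 2.311180; γ = atan2(R₃₂, −R₃₁) mod 2π = 3.921558
d^2_{2,1}(β=1.1112) via the finite sum:
Half-angle: c=0.849591, s=0.527443. N=√(24·1·6·1)=12.000000
The bounds max(0,m−m')=0 and min(l+m,l−m')=0 give 1 term
  k=0: (−1)^1·12.0000/(6)·0.8496^3·0.5274^1 = -0.646896
d^2_{2,1}(1.1112) = -0.646896

d=-0.6469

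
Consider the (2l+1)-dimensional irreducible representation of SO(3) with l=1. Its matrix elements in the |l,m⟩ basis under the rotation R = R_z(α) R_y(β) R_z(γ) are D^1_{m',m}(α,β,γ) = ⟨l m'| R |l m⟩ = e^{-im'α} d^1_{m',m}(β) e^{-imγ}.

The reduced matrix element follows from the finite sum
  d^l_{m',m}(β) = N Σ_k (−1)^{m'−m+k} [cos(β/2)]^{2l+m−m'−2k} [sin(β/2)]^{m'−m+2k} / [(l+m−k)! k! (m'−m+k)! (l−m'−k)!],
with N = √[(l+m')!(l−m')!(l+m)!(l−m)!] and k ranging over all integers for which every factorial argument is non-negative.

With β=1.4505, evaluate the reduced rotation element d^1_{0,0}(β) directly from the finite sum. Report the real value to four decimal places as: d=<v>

d^1_{0,0}(β=1.4505) via the finite sum:
c=cos(1.450500/2)=0.748334, s=sin(1.450500/2)=0.663323; N=√[1·1·1·1]=1.000000
The bounds max(0,m−m')=0 and min(l+m,l−m')=1 give 2 terms
  k=0: (−1)^0·1.0000/(1)·0.7483^2·0.6633^0 = +0.560003
  k=1: (−1)^1·1.0000/(1)·0.7483^0·0.6633^2 = -0.439997
d^1_{0,0}(1.4505) = +0.560003 -0.439997 = +0.120006

d=0.1200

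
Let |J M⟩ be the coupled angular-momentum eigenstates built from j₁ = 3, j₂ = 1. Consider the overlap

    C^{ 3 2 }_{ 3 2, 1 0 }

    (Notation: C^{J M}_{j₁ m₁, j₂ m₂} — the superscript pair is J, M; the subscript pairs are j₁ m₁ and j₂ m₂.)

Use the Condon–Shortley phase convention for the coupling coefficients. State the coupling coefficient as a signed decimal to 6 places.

+0.577350  (= +√(1/3))

√[7·1!5!1!/8! · 5!1!1!1!5!1!] = √(300)
  +(−1)^0/∏(0,1,1,1,4,0)! = 1/24  (running 1/24)
  +(−1)^1/∏(1,0,0,0,5,1)! = -1/120  (running 1/30)
⟨..|..⟩ = √(300)·(1/30) = +0.577350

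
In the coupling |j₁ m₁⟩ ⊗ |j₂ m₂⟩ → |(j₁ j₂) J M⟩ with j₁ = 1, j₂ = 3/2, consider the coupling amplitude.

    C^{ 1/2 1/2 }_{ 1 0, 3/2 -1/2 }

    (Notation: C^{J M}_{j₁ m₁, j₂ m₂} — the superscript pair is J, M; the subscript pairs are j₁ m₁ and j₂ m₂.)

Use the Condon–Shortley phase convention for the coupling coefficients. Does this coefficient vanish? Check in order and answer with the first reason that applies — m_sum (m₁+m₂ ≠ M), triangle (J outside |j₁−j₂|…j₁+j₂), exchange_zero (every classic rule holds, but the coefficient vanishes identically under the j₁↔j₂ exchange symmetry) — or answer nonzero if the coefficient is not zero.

m-sum: m₁+m₂ = 0+(-1/2) = -1/2, M = 1/2  ✗ ⇒ coefficient is 0

m_sum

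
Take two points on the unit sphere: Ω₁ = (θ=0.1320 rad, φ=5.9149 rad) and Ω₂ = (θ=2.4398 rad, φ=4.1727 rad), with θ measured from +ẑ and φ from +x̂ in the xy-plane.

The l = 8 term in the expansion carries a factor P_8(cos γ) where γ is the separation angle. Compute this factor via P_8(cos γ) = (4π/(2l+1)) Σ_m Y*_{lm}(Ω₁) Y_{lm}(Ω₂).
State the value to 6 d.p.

0.116063

Term-by-term m-sum for l=8 (normalisation 4π/17 = 0.739198):
  m=-8: (-0.000000, -0.000000) × (-0.005983, -0.014356) = (0.000000, 0.000000)  (running Σ = (0.000000, 0.000000))
  m=-7: (-0.000001, -0.000001) × (0.043726, -0.059193) = (-0.000000, 0.000000)  (running Σ = (-0.000000, 0.000000))
  m=-6: (-0.000016, -0.000022) × (0.210173, 0.020354) = (-0.000003, -0.000005)  (running Σ = (-0.000003, -0.000005))
  m=-5: (-0.000100, -0.000360) × (0.171648, 0.361644) = (0.000113, -0.000098)  (running Σ = (0.000110, -0.000103))
  m=-4: (0.000378, -0.003861) × (-0.258981, 0.388507) = (0.001402, 0.001147)  (running Σ = (0.001512, 0.001044))
  m=-3: (0.013402, -0.026652) × (-0.197541, -0.009543) = (-0.002902, 0.005137)  (running Σ = (-0.001390, 0.006181))
  m=-2: (0.120184, -0.108985) × (0.128540, 0.240167) = (0.041623, 0.014855)  (running Σ = (0.040233, 0.021036))
  m=-1: (0.518005, -0.199894) × (-0.177847, 0.296903) = (-0.032777, 0.189348)  (running Σ = (0.007457, 0.210384))
  m=0: (0.825705, -0.000000) × (0.172094, 0.000000) = (0.142099, 0.000000)  (running Σ = (0.149556, 0.210384))
  m=1: (-0.518005, -0.199894) × (0.177847, 0.296903) = (-0.032777, -0.189348)  (running Σ = (0.116779, 0.021036))
  m=2: (0.120184, 0.108985) × (0.128540, -0.240167) = (0.041623, -0.014855)  (running Σ = (0.158402, 0.006181))
  m=3: (-0.013402, -0.026652) × (0.197541, -0.009543) = (-0.002902, -0.005137)  (running Σ = (0.155500, 0.001044))
  m=4: (0.000378, 0.003861) × (-0.258981, -0.388507) = (0.001402, -0.001147)  (running Σ = (0.156902, -0.000103))
  m=5: (0.000100, -0.000360) × (-0.171648, 0.361644) = (0.000113, 0.000098)  (running Σ = (0.157016, -0.000005))
  m=6: (-0.000016, 0.000022) × (0.210173, -0.020354) = (-0.000003, 0.000005)  (running Σ = (0.157013, 0.000000))
  m=7: (0.000001, -0.000001) × (-0.043726, -0.059193) = (-0.000000, -0.000000)  (running Σ = (0.157013, 0.000000))
  m=8: (-0.000000, 0.000000) × (-0.005983, 0.014356) = (0.000000, -0.000000)  (running Σ = (0.157013, -0.000000))
Accumulated sum (0.157013, -0.000000); after 4π/(2l+1) scaling, (0.116063, -0.000000) ⇒ P_8 = 0.116063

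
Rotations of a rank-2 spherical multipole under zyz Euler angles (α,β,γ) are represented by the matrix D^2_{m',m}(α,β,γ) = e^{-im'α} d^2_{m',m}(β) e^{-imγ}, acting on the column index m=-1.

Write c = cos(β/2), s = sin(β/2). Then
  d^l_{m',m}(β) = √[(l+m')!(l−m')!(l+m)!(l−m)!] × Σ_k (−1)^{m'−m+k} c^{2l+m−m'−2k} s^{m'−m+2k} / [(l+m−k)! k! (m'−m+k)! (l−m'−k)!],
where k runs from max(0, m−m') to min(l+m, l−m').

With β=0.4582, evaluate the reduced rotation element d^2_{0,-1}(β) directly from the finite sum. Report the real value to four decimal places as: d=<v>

d^2_{0,-1}(β=0.4582) via the finite sum:
c=cos(0.458200/2)=0.973871, s=sin(0.458200/2)=0.227101; N=√[2·2·1·6]=4.898979
k: max(0,(-1)−(0))=0 … min(2+(-1),2−(0))=1
  k=0: (−1)^1·4.8990/(2)·0.9739^3·0.2271^1 = -0.513806
  k=1: (−1)^2·4.8990/(2)·0.9739^1·0.2271^3 = +0.027941
d^2_{0,-1}(0.4582) = -0.513806 +0.027941 = -0.485866

d=-0.4859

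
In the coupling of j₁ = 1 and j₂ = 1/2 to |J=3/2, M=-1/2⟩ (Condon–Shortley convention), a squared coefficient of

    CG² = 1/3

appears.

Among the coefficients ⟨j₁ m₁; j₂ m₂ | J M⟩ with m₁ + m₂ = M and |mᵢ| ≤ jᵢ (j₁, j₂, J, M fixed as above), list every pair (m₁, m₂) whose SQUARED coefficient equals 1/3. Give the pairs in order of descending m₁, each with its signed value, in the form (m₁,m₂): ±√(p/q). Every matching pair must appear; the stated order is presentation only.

Admissible pairs with m₁+m₂ = M = -1/2: (-1,1/2), (0,-1/2)
  (m₁,m₂)=(0,-1/2): CG² = 2/3, CG = +√(2/3)
  (m₁,m₂)=(-1,1/2): CG² = 1/3, CG = +√(1/3)   ← matches the target
Pairs with CG² = 1/3: (-1,1/2): +√(1/3)

(-1,1/2): +√(1/3)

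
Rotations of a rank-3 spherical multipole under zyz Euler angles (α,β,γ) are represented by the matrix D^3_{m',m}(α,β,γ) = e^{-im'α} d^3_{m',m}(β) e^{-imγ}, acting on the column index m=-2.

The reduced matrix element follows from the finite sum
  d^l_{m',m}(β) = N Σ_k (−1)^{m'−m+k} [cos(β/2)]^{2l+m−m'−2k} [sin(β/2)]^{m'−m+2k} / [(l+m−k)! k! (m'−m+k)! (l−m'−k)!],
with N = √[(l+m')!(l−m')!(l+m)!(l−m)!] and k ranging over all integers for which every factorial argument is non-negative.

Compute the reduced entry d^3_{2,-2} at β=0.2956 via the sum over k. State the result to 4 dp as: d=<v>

d=0.0023

d^3_{2,-2}(β=0.2956) via the finite sum:
Half-angle: c=0.989097, s=0.147262. N=√(120·1·1·120)=120.000000
k: max(0,(-2)−(2))=0 … min(3+(-2),3−(2))=1
  k=0: (−1)^4·120.0000/(24)·0.9891^2·0.1473^4 = +0.002300
  k=1: (−1)^5·120.0000/(120)·0.9891^0·0.1473^6 = -0.000010
d^3_{2,-2}(0.2956) = +0.002300 -0.000010 = +0.002290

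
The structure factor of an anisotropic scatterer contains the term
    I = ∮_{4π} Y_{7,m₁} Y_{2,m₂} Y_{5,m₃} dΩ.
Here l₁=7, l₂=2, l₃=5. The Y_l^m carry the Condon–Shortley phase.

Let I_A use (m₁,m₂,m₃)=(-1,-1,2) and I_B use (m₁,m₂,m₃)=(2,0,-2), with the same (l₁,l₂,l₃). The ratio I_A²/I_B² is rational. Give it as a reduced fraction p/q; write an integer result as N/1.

l's match ⇒ only the (l;m) 3-j factors differ between A and B.
A: triangle coeff Δ(7,2,5) = 1/15015; Σ_t [1,1]: t=1:−1/181440 = -1/181440; (3j)²=32/3003 [(7 2 5; -1 -1 2)], sign=+1
B: triangle coeff Δ(7,2,5) = 1/15015; Σ_t [2,2]: t=2:+1/120960 = 1/120960; (3j)²=24/1001 [(7 2 5; 2 0 -2)], sign=-1
I_A²/I_B² = (32/3003)/(24/1001) = 4/9

4/9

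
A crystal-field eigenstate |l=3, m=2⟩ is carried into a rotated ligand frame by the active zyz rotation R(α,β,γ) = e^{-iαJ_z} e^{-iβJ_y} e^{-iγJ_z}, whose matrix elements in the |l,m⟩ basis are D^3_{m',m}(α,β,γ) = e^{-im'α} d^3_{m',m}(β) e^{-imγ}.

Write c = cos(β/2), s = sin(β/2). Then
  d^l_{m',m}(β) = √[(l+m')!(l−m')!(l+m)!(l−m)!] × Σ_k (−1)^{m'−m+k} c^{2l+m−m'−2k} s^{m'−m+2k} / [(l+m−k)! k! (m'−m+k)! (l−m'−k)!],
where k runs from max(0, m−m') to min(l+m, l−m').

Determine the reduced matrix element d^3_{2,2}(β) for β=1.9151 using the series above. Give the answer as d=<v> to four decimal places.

d=-0.3305

d^3_{2,2}(β=1.9151) via the finite sum:
With c≡cos(β/2)=0.575525 and s≡sin(β/2)=0.817784, N=[120·1·120·1]^{1/2}=120.000000
k: max(0,(2)−(2))=0 … min(3+(2),3−(2))=1
  k=0: (−1)^0·120.0000/(120)·0.5755^6·0.8178^0 = +0.036340
  k=1: (−1)^1·120.0000/(24)·0.5755^4·0.8178^2 = -0.366864
d^3_{2,2}(1.9151) = +0.036340 -0.366864 = -0.330524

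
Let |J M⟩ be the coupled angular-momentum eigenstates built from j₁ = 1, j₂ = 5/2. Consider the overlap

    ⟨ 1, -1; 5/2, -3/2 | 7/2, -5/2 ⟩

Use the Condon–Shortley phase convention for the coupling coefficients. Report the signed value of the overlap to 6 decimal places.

+√(5/7) = +0.845154

√[8·0!2!5!/8! · 0!2!1!4!1!6!] = √(11520/7)
  +(−1)^0/∏(0,0,2,1,0,4)! = 1/48  (running 1/48)
⟨..|..⟩ = √(11520/7)·(1/48) = +0.845154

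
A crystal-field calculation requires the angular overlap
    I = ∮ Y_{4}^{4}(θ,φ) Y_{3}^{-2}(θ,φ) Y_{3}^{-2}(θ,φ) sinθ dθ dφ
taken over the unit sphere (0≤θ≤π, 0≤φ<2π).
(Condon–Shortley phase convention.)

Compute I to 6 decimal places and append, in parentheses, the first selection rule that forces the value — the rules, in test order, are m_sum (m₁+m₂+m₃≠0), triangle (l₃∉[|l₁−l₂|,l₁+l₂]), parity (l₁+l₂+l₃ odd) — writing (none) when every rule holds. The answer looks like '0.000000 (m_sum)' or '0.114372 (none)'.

Checks pass: Σm=0; 10 even; l₃=3∈[1,7].
(2·4+1)(2·3+1)(2·3+1) = 441
Δ: 4! 4! 2! / 11! → 1/34650
sum: t=1:−1/72 t=2:+1/16 t=3:−1/72 = 5/144
3j²(4 3 3; 0 0 0) = Δ·Π!·Σ² = 2/77  (sign -1)
sum: t=0:+1/576 = 1/576
3j²(4 3 3; 4 -2 -2) = Δ·Π!·Σ² = 5/99  (sign -1)
combine: 4πI² = 441·2/77·5/99 = 70/121
take √, sign +1: I = 0.21456131
No selection rule forces the value: the integral is nonzero (none).

0.214561 (none)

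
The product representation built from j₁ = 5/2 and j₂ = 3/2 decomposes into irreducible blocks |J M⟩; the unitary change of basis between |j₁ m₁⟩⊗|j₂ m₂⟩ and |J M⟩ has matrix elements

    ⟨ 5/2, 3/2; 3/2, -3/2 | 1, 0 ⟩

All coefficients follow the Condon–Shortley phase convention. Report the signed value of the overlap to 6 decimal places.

+0.447214

j₁+j₂−J=3  J+j₁−j₂=2  J−j₁+j₂=0  j₁+j₂+J+1=6
(j₁±m₁, j₂±m₂, J±M) = (4,1,0,3,1,1)
P² = 36/5
sum k=0..0:
  [0] +1/6 = 1/6
S = 1/6
C² = P²·S² = 1/5 ; C = +0.447214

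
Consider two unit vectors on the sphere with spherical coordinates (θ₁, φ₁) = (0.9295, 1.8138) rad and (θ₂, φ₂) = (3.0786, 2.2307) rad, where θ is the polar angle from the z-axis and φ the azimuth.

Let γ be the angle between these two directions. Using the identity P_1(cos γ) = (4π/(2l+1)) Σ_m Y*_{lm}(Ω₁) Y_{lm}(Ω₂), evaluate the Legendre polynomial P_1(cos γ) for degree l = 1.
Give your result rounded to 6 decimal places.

Addition theorem: P_1(cos γ) = (4π/3) Σ_m Y*_{lm}(Ω₁) Y_{lm}(Ω₂), m = −1…1:
  m=-1: (-0.06662 + 0.26872j) × (-0.01333 - 0.01718j) = 0.00551 - 0.00244j  (running Σ = 0.00551 - 0.00244j)
  m=0: (0.29230 + 0.00000j) × (-0.48763 + 0.00000j) = -0.14253 + 0.00000j  (running Σ = -0.13703 - 0.00244j)
  m=1: (0.06662 + 0.26872j) × (0.01333 - 0.01718j) = 0.00551 + 0.00244j  (running Σ = -0.13152 + 0.00000j)
Σ over m = -0.13152 + 0.00000j; ×(4π/3) → -0.55092 + 0.00000j. Real part: -0.550925

-0.550925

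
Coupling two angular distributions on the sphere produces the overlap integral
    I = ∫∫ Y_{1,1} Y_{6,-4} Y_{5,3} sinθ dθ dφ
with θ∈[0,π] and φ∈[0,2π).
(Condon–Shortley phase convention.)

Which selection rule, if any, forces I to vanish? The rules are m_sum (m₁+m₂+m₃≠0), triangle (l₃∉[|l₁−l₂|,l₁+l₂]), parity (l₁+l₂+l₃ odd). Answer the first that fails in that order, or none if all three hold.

none

m₁+m₂+m₃ = 1 − 4 + 3 = 0  ✓
triangle: |1−6|=5 ≤ l₃=5 ≤ 1+6=7  ✓
parity: l₁+l₂+l₃ = 12 is even  ✓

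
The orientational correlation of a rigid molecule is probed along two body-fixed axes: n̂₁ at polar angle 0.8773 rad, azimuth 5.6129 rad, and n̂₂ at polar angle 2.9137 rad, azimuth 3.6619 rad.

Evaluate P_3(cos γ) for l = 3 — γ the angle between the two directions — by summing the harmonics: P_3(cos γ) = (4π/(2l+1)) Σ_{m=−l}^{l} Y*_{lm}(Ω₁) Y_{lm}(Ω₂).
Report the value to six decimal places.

Term-by-term m-sum for l=3 (normalisation 4π/7 = 1.795196):
  m=-3: (-0.08083 - 0.17167j) × (-0.00005 + 0.00481j) = 0.00083 - 0.00038j  (running Σ = 0.00083 - 0.00038j)
  m=-2: (0.08816 - 0.37615j) × (-0.02570 + 0.04384j) = 0.01422 + 0.01353j  (running Σ = 0.01505 + 0.01315j)
  m=-1: (0.20315 - 0.16104j) × (-0.23724 + 0.13593j) = -0.02630 + 0.06582j  (running Σ = -0.01125 + 0.07897j)
  m=0: (-0.22827 + 0.00000j) × (-0.63428 + 0.00000j) = 0.14479 + 0.00000j  (running Σ = 0.13354 + 0.07897j)
  m=1: (-0.20315 - 0.16104j) × (0.23724 + 0.13593j) = -0.02630 - 0.06582j  (running Σ = 0.10723 + 0.01315j)
  m=2: (0.08816 + 0.37615j) × (-0.02570 - 0.04384j) = 0.01422 - 0.01353j  (running Σ = 0.12146 - 0.00038j)
  m=3: (0.08083 - 0.17167j) × (0.00005 + 0.00481j) = 0.00083 + 0.00038j  (running Σ = 0.12229 + 0.00000j)
Σ over m = 0.12229 + 0.00000j; ×(4π/7) → 0.21953 + 0.00000j. Real part: 0.219528

0.219528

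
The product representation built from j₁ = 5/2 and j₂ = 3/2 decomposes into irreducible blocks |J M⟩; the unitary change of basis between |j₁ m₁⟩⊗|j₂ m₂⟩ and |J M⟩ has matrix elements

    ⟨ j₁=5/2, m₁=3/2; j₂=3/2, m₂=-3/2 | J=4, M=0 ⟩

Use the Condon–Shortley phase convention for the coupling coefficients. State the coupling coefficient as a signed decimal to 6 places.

+0.267261

√[9·0!5!3!/9! · 4!1!0!3!4!4!] = √(10368/7)
  +(−1)^0/∏(0,0,1,0,4,3)! = 1/144  (running 1/144)
⟨..|..⟩ = √(10368/7)·(1/144) = +0.267261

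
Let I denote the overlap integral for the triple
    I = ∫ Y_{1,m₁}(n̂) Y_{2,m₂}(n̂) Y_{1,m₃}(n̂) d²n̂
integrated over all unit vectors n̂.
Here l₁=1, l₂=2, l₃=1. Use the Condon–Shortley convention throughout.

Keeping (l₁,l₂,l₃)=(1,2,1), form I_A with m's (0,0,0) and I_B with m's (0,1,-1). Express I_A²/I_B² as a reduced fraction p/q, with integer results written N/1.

4/3

Shared (l₁,l₂,l₃)=(1,2,1): N and (l;000)² cancel in I_A²/I_B².
A: Δ = 2!·0!·2!/5! = 1/30; Racah Σ t=1..1: t=1:−1/1 = -1/1; ⇒ 3j(1 2 1; 0 0 0)² = 2/15, sgn +1
B: Δ = 2!·0!·2!/5! = 1/30; Racah Σ t=1..1: t=1:−1/2 = -1/2; ⇒ 3j(1 2 1; 0 1 -1)² = 1/10, sgn -1
I_A²/I_B² = (2/15)/(1/10) = 4/3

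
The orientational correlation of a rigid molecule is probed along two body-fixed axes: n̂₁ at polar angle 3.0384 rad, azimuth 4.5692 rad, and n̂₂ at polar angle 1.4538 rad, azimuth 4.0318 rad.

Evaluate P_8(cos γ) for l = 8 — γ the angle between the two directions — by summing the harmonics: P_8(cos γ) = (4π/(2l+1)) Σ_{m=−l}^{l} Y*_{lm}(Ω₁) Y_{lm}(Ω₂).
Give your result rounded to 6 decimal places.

Addition theorem: P_8(cos γ) = (4π/17) Σ_m Y*_{lm}(Ω₁) Y_{lm}(Ω₂), m = −8…8:
  term(m=-8) = -0.000000-0.000000i   from Y*(Ω₁)=+0.000000-0.000000i, Y(Ω₂)=+0.326213-0.362818i
  term(m=-7) = +0.000000+0.000000i   from Y*(Ω₁)=-0.000000-0.000000i, Y(Ω₂)=-0.229073-0.011861i
  term(m=-6) = +0.000002+0.000000i   from Y*(Ω₁)=-0.000004+0.000005i, Y(Ω₂)=-0.169057-0.232425i
  term(m=-5) = -0.000026+0.000013i   from Y*(Ω₁)=+0.000073+0.000084i, Y(Ω₂)=-0.066253+0.247702i
  term(m=-4) = -0.000175+0.000269i   from Y*(Ω₁)=+0.001245-0.000803i, Y(Ω₂)=-0.197755+0.088131i
  term(m=-3) = +0.000161-0.003885i   from Y*(Ω₁)=-0.006112-0.013341i, Y(Ω₂)=+0.236136+0.120237i
  term(m=-2) = -0.009012-0.016655i   from Y*(Ω₁)=-0.099035+0.029163i, Y(Ω₂)=+0.038169+0.179412i
  term(m=-1) = +0.106291+0.063339i   from Y*(Ω₁)=+0.065979+0.457629i, Y(Ω₂)=+0.168394-0.207987i
  term(m=+0) = +0.164868+0.000000i   from Y*(Ω₁)=+0.950531-0.000000i, Y(Ω₂)=+0.173448+0.000000i
  term(m=+1) = +0.106291-0.063339i   from Y*(Ω₁)=-0.065979+0.457629i, Y(Ω₂)=-0.168394-0.207987i
  term(m=+2) = -0.009012+0.016655i   from Y*(Ω₁)=-0.099035-0.029163i, Y(Ω₂)=+0.038169-0.179412i
  term(m=+3) = +0.000161+0.003885i   from Y*(Ω₁)=+0.006112-0.013341i, Y(Ω₂)=-0.236136+0.120237i
  term(m=+4) = -0.000175-0.000269i   from Y*(Ω₁)=+0.001245+0.000803i, Y(Ω₂)=-0.197755-0.088131i
  term(m=+5) = -0.000026-0.000013i   from Y*(Ω₁)=-0.000073+0.000084i, Y(Ω₂)=+0.066253+0.247702i
  term(m=+6) = +0.000002-0.000000i   from Y*(Ω₁)=-0.000004-0.000005i, Y(Ω₂)=-0.169057+0.232425i
  term(m=+7) = +0.000000-0.000000i   from Y*(Ω₁)=+0.000000-0.000000i, Y(Ω₂)=+0.229073-0.011861i
  term(m=+8) = -0.000000+0.000000i   from Y*(Ω₁)=+0.000000+0.000000i, Y(Ω₂)=+0.326213+0.362818i
Total Σ_m = +0.359349-0.000000i. Multiply by 0.739198: +0.265630-0.000000i. P_8(cos γ) = 0.265630

0.265630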